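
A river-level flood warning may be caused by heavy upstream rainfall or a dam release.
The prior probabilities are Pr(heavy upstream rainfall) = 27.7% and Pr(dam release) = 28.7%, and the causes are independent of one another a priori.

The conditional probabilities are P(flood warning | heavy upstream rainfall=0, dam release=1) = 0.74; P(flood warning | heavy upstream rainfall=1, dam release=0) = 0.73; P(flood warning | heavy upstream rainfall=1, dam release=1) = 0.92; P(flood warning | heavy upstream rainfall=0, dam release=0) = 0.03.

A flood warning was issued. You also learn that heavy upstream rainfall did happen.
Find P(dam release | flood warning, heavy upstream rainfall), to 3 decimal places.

P(dam release | flood warning, heavy upstream rainfall) ≈ 0.337

P(flood warning | heavy upstream rainfall) = 0.73×0.713 + 0.92×0.287 = 0.520490 + 0.264040 = 0.784530
Of this, 0.264040 comes from 0.92×0.287 (the dam release=true cases).
P(dam release | flood warning, heavy upstream rainfall) = 0.264040 / 0.784530 ≈ 0.337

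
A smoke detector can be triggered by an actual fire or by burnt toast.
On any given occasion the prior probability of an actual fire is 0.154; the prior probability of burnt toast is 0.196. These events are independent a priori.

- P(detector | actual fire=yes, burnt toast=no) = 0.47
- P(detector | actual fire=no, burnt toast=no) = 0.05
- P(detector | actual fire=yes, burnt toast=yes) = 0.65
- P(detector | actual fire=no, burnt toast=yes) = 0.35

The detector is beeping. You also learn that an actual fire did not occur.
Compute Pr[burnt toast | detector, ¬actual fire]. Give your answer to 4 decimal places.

P(detector | ¬actual fire) = 0.05×0.804 + 0.35×0.196 = 0.040200 + 0.068600 = 0.108800
Restricting to configurations with burnt toast present: 0.35×0.196 = 0.068600.
P(burnt toast | detector, ¬actual fire) = 0.068600 / 0.108800 ≈ 0.6305

Pr[burnt toast | detector, ¬actual fire] ≈ 0.6305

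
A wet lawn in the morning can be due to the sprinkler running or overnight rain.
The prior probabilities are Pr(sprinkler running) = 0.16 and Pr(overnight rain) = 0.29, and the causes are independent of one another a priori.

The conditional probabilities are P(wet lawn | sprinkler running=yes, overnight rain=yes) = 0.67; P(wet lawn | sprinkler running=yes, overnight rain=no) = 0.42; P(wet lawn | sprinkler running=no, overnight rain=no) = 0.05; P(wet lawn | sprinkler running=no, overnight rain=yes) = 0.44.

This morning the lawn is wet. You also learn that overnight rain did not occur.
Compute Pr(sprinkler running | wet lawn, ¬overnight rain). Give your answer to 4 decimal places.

Enumerate both values of sprinkler running and weight by the priors:
  P(wet lawn | ¬overnight rain) = 0.05*0.84 + 0.42*0.16
        = 0.042000 + 0.067200 = 0.109200
Keeping only the sprinkler running-present terms gives 0.067200, so
  P(sprinkler running | wet lawn, ¬overnight rain) = 0.067200 / 0.109200 ≈ 0.6154

Pr(sprinkler running | wet lawn, ¬overnight rain) ≈ 0.6154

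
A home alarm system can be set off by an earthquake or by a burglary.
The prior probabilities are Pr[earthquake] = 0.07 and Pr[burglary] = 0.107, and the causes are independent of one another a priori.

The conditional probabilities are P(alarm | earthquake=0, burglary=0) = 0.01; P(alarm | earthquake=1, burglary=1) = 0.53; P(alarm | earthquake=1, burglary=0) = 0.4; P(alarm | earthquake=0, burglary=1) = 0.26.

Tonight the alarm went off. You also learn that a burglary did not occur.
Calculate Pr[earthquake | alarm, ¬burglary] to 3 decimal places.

Pr[earthquake | alarm, ¬burglary] ≈ 0.751

Enumerate both values of earthquake and weight by the priors:
  P(alarm | ¬burglary) = 0.01×0.93 + 0.4×0.07
        = 0.009300 + 0.028000 = 0.037300
The terms with earthquake present sum to 0.028000, so
  P(earthquake | alarm, ¬burglary) = 0.028000 / 0.037300 ≈ 0.751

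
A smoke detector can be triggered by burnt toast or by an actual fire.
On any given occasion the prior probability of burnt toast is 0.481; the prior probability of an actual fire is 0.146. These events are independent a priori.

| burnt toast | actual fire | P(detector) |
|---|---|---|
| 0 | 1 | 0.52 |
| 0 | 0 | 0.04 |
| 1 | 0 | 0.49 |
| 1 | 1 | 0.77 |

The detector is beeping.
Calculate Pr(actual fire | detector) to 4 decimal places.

Weight on actual fire=true, given the evidence: 0.039402 + 0.054074 = 0.093476
Normalizer over all consistent configurations: 0.04×0.519×0.854 + 0.52×0.519×0.146 + 0.49×0.481×0.854 + 0.77×0.481×0.146 = 0.312484
P(actual fire | detector) = 0.093476/0.312484 ≈ 0.2991

Pr(actual fire | detector) ≈ 0.2991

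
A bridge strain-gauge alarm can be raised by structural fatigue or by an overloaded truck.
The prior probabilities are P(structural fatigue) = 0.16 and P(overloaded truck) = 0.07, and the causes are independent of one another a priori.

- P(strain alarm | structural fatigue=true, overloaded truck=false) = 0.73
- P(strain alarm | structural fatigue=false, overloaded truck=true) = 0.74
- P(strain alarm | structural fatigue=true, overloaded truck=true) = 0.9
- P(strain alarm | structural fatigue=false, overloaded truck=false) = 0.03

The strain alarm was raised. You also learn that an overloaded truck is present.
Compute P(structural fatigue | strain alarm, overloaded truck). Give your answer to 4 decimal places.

P(structural fatigue | strain alarm, overloaded truck) ≈ 0.1881

Sum P(strain alarm|·) weighted by the priors over both values of structural fatigue:
  P(strain alarm | overloaded truck) = 0.74·0.84 + 0.9·0.16
        = 0.621600 + 0.144000 = 0.765600
The terms with structural fatigue present sum to 0.144000, so
  P(structural fatigue | strain alarm, overloaded truck) = 0.144000 / 0.765600 ≈ 0.1881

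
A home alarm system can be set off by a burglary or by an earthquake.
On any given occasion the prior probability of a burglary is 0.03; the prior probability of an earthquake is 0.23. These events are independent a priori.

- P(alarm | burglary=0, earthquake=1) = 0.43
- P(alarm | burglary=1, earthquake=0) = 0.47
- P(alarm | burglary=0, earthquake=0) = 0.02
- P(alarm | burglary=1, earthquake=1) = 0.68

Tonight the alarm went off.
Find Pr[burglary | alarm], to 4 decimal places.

Pr[burglary | alarm] ≈ 0.1230

For the numerator, keep only burglary=true terms: 0.010857 + 0.004692 = 0.015549
The normalizing constant is 0.02*0.97*0.77 + 0.43*0.97*0.23 + 0.47*0.03*0.77 + 0.68*0.03*0.23 = 0.126420
P(burglary | alarm) = 0.015549/0.126420 ≈ 0.1230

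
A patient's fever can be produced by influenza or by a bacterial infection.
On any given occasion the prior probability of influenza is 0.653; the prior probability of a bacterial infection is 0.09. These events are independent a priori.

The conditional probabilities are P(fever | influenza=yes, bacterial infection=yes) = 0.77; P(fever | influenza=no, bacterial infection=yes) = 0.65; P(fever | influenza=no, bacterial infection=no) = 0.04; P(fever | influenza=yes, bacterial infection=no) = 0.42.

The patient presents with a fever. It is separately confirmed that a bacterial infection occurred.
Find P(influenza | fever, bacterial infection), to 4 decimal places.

Numerator (weight on configurations with influenza): 0.77×0.653 = 0.502810
Normalizer over all consistent configurations: 0.65×0.347 + 0.77×0.653 = 0.728360
Posterior = 0.502810 / 0.728360 ≈ 0.6903

P(influenza | fever, bacterial infection) ≈ 0.6903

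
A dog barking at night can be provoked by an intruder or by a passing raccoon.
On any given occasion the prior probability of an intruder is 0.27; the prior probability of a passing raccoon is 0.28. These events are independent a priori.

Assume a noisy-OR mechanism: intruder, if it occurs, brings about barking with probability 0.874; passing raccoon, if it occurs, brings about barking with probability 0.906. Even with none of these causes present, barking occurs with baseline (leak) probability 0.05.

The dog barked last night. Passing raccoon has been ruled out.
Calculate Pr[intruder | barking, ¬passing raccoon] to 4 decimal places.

Pr[intruder | barking, ¬passing raccoon] ≈ 0.8669

Under noisy-OR, P(barking | causes) = 1 − (1−0.05)·∏(1−qᵢ) over the active causes.
P(barking | ¬passing raccoon) = 0.05·0.73 + 0.8803·0.27 = 0.036500 + 0.237681 = 0.274181
Of this, 0.237681 comes from 0.8803·0.27 (the intruder=true cases).
So P(intruder | barking, ¬passing raccoon) = 0.237681/0.274181 ≈ 0.8669.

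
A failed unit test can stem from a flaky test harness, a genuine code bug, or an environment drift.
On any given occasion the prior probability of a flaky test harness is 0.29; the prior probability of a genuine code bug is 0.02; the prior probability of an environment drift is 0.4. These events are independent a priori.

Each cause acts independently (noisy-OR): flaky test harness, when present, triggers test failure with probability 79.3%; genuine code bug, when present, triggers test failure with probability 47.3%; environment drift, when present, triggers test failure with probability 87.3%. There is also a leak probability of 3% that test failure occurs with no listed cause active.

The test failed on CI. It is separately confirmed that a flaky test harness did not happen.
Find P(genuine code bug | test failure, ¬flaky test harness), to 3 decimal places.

P(genuine code bug | test failure, ¬flaky test harness) ≈ 0.036

Under noisy-OR, P(test failure | causes) = 1 − (1−0.03)·∏(1−qᵢ) over the active causes.
Sum P(test failure|·) weighted by the priors over the 4 (genuine code bug, environment drift) configurations:
  P(test failure | ¬flaky test harness) = 0.03×0.98×0.6 + 0.87681×0.98×0.4 + 0.48881×0.02×0.6 + 0.935079×0.02×0.4
        = 0.017640 + 0.343710 + 0.005866 + 0.007481 = 0.374697
The terms with genuine code bug present sum to 0.013347, so
  P(genuine code bug | test failure, ¬flaky test harness) = 0.013347 / 0.374697 ≈ 0.036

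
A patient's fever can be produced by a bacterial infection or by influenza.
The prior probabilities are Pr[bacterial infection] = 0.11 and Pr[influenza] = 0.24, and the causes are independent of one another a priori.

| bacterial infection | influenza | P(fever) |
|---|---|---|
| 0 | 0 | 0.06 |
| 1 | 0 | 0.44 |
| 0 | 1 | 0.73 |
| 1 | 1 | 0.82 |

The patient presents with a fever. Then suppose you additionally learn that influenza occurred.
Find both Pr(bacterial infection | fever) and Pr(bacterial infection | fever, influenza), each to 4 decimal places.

Weight on bacterial infection=true, given the evidence: 0.036784 + 0.021648 = 0.058432
The normalizing constant is 0.06×0.89×0.76 + 0.73×0.89×0.24 + 0.44×0.11×0.76 + 0.82×0.11×0.24 = 0.254944
Posterior = 0.058432 / 0.254944 ≈ 0.2292

Now also conditioning on influenza=true:
Weight on bacterial infection=true, given the evidence: 0.82×0.11 = 0.090200
Normalizer over all consistent configurations: 0.73×0.89 + 0.82×0.11 = 0.739900
P(bacterial infection | fever, influenza) = 0.090200/0.739900 ≈ 0.1219
— influenza explains away the evidence for bacterial infection.

Pr(bacterial infection | fever) ≈ 0.2292; Pr(bacterial infection | fever, influenza) ≈ 0.1219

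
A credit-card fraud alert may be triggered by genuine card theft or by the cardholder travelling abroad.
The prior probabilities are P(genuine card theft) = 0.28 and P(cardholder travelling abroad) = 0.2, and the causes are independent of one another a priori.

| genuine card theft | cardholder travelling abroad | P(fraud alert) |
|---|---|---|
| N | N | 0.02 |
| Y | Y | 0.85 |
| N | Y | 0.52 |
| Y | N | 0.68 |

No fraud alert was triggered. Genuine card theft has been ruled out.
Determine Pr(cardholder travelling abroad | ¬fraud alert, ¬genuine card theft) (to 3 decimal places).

P(¬fraud alert | ¬genuine card theft) = 0.98×0.8 + 0.48×0.2 = 0.784000 + 0.096000 = 0.880000
Of this, 0.096000 comes from 0.48×0.2 (the cardholder travelling abroad=true cases).
So P(cardholder travelling abroad | ¬fraud alert, ¬genuine card theft) = 0.096000/0.880000 ≈ 0.109.

Pr(cardholder travelling abroad | ¬fraud alert, ¬genuine card theft) ≈ 0.109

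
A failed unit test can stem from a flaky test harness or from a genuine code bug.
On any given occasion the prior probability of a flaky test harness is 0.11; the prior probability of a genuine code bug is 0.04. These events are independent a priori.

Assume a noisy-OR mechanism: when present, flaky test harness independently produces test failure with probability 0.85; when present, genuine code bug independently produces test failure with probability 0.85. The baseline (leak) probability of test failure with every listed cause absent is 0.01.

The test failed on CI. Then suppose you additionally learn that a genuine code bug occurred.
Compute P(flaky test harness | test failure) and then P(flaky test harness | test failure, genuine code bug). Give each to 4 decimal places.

Under noisy-OR, P(test failure | causes) = 1 − (1−0.01)·∏(1−qᵢ) over the active causes.
Weight on flaky test harness=true, given the evidence: 0.089918 + 0.004302 = 0.094220
Denominator P(test failure): 0.01×0.89×0.96 + 0.8515×0.89×0.04 + 0.8515×0.11×0.96 + 0.977725×0.11×0.04 = 0.133077
Posterior = 0.094220 / 0.133077 ≈ 0.7080

Now also conditioning on genuine code bug=true:
P(test failure | genuine code bug) = 0.8515×0.89 + 0.977725×0.11 = 0.757835 + 0.107550 = 0.865385
Restricting to configurations with flaky test harness present: 0.977725×0.11 = 0.107550.
Hence the posterior is 0.107550/0.865385 ≈ 0.1243.
The drop from 0.7080 to 0.1243 is the explaining-away (discounting) effect.

P(flaky test harness | test failure) ≈ 0.7080; P(flaky test harness | test failure, genuine code bug) ≈ 0.1243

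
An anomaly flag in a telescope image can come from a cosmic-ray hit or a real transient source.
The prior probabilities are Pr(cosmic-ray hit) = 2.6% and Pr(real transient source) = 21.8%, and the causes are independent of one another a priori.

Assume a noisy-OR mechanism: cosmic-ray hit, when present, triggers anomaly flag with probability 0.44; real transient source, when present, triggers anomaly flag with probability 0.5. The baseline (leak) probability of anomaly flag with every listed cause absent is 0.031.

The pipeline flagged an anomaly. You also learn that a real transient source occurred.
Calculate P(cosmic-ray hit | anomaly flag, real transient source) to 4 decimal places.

Under noisy-OR, P(anomaly flag | causes) = 1 − (1−0.031)·∏(1−qᵢ) over the active causes.
Weight on cosmic-ray hit=true, given the evidence: 0.72868×0.026 = 0.018946
The normalizing constant is 0.5155×0.974 + 0.72868×0.026 = 0.521043
Posterior = 0.018946 / 0.521043 ≈ 0.0364

P(cosmic-ray hit | anomaly flag, real transient source) ≈ 0.0364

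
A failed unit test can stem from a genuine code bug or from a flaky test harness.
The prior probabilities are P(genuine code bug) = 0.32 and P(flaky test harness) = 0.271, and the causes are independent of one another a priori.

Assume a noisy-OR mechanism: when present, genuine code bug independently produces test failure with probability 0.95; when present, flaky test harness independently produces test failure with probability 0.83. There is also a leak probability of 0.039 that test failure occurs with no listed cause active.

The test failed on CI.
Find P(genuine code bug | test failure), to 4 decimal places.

Under noisy-OR, P(test failure | causes) = 1 − (1−0.039)·∏(1−qᵢ) over the active causes.
Numerator (weight on configurations with genuine code bug): 0.222071 + 0.086012 = 0.308083
Denominator P(test failure): 0.039×0.68×0.729 + 0.83663×0.68×0.271 + 0.95195×0.32×0.729 + 0.991831×0.32×0.271 = 0.481590
Posterior = 0.308083 / 0.481590 ≈ 0.6397

P(genuine code bug | test failure) ≈ 0.6397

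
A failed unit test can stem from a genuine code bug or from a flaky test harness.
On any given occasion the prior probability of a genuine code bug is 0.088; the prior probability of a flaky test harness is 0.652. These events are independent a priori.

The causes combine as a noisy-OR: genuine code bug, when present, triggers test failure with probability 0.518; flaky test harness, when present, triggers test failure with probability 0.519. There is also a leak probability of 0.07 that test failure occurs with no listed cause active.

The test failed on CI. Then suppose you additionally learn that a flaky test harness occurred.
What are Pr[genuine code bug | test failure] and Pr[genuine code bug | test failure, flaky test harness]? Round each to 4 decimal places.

Under noisy-OR, P(test failure | causes) = 1 − (1−0.07)·∏(1−qᵢ) over the active causes.
Numerator (weight on configurations with genuine code bug): 0.016896 + 0.045005 = 0.061901
The normalizing constant is 0.07×0.912×0.348 + 0.55267×0.912×0.652 + 0.55174×0.088×0.348 + 0.784387×0.088×0.652 = 0.412748
P(genuine code bug | test failure) = 0.061901/0.412748 ≈ 0.1500

Now also conditioning on flaky test harness=true:
Enumerate both values of genuine code bug and weight by the priors:
  P(test failure | flaky test harness) = 0.55267×0.912 + 0.784387×0.088
        = 0.504035 + 0.069026 = 0.573061
The terms with genuine code bug present sum to 0.069026, so
  P(genuine code bug | test failure, flaky test harness) = 0.069026 / 0.573061 ≈ 0.1205
Conditioning on flaky test harness lowers the posterior on genuine code bug: the classic explaining-away effect in a common-effect structure.

Pr[genuine code bug | test failure] ≈ 0.1500; Pr[genuine code bug | test failure, flaky test harness] ≈ 0.1205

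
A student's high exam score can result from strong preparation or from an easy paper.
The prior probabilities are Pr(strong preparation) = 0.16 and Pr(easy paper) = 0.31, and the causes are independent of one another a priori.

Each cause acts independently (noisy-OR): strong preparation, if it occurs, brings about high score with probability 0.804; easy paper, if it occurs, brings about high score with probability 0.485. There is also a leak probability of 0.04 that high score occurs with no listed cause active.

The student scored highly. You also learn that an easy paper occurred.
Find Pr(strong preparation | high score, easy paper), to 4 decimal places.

Pr(strong preparation | high score, easy paper) ≈ 0.2539

Under noisy-OR, P(high score | causes) = 1 − (1−0.04)·∏(1−qᵢ) over the active causes.
Sum P(high score|·) weighted by the priors over both values of strong preparation:
  P(high score | easy paper) = 0.5056×0.84 + 0.903098×0.16
        = 0.424704 + 0.144496 = 0.569200
Keeping only the strong preparation-present terms gives 0.144496, so
  P(strong preparation | high score, easy paper) = 0.144496 / 0.569200 ≈ 0.2539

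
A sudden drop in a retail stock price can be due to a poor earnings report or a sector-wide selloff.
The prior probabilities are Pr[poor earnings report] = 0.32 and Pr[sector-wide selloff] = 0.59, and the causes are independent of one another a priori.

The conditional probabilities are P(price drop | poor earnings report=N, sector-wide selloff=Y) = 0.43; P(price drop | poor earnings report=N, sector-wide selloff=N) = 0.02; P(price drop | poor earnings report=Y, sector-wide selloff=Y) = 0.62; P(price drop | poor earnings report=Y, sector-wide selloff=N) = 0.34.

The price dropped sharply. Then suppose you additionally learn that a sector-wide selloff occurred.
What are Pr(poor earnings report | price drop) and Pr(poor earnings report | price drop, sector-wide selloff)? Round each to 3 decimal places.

P(price drop) = 0.02×0.68×0.41 + 0.43×0.68×0.59 + 0.34×0.32×0.41 + 0.62×0.32×0.59 = 0.005576 + 0.172516 + 0.044608 + 0.117056 = 0.339756
The poor earnings report-present share is 0.044608 + 0.117056 = 0.161664.
P(poor earnings report | price drop) = 0.161664 / 0.339756 ≈ 0.476

Now also conditioning on sector-wide selloff=true:
Enumerate both values of poor earnings report and weight by the priors:
  P(price drop | sector-wide selloff) = 0.43*0.68 + 0.62*0.32
        = 0.292400 + 0.198400 = 0.490800
Keeping only the poor earnings report-present terms gives 0.198400, so
  P(poor earnings report | price drop, sector-wide selloff) = 0.198400 / 0.490800 ≈ 0.404

Pr(poor earnings report | price drop) ≈ 0.476; Pr(poor earnings report | price drop, sector-wide selloff) ≈ 0.404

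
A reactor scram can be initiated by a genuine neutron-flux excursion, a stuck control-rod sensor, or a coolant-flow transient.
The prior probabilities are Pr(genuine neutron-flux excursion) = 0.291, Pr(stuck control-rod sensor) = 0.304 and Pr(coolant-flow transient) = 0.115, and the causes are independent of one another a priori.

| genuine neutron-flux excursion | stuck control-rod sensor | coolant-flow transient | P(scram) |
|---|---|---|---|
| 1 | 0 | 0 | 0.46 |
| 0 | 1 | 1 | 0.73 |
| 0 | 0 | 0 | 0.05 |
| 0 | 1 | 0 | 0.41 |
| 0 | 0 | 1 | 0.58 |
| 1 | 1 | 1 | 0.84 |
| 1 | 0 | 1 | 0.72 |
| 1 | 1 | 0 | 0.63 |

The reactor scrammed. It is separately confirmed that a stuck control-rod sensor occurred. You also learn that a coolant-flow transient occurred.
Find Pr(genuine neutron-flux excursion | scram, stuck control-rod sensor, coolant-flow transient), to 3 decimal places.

Pr(genuine neutron-flux excursion | scram, stuck control-rod sensor, coolant-flow transient) ≈ 0.321

By total probability over both values of genuine neutron-flux excursion:
  P(scram | stuck control-rod sensor, coolant-flow transient) = 0.73·0.709 + 0.84·0.291
        = 0.517570 + 0.244440 = 0.762010
Keeping only the genuine neutron-flux excursion-present terms gives 0.244440, so
  P(genuine neutron-flux excursion | scram, stuck control-rod sensor, coolant-flow transient) = 0.244440 / 0.762010 ≈ 0.321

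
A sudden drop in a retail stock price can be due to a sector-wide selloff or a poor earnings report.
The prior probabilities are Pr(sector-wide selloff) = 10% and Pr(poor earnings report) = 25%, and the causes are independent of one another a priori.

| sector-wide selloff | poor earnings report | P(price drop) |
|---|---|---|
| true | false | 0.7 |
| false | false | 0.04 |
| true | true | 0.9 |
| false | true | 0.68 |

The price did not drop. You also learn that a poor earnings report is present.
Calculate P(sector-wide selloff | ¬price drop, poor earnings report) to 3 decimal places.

Enumerate both values of sector-wide selloff and weight by the priors:
  P(¬price drop | poor earnings report) = 0.32*0.9 + 0.1*0.1
        = 0.288000 + 0.010000 = 0.298000
The terms with sector-wide selloff present sum to 0.010000, so
  P(sector-wide selloff | ¬price drop, poor earnings report) = 0.010000 / 0.298000 ≈ 0.034

P(sector-wide selloff | ¬price drop, poor earnings report) ≈ 0.034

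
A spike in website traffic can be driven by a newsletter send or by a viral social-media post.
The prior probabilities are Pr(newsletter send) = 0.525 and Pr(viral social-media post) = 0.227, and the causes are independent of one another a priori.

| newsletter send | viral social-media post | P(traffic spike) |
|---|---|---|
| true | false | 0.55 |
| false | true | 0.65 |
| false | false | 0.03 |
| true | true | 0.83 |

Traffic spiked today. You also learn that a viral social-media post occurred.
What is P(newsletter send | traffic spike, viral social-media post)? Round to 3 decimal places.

P(newsletter send | traffic spike, viral social-media post) ≈ 0.585

P(traffic spike | viral social-media post) = 0.65*0.475 + 0.83*0.525 = 0.308750 + 0.435750 = 0.744500
Of this, 0.435750 comes from 0.83*0.525 (the newsletter send=true cases).
So P(newsletter send | traffic spike, viral social-media post) = 0.435750/0.744500 ≈ 0.585.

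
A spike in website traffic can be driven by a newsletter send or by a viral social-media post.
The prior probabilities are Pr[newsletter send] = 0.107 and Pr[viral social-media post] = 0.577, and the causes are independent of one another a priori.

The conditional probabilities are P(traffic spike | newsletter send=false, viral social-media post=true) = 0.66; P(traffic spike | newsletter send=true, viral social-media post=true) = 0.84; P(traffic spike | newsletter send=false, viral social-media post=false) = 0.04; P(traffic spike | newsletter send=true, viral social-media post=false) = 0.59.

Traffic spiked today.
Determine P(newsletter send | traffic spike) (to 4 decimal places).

P(newsletter send | traffic spike) ≈ 0.1811

P(traffic spike) = 0.04·0.893·0.423 + 0.66·0.893·0.577 + 0.59·0.107·0.423 + 0.84·0.107·0.577 = 0.015110 + 0.340072 + 0.026704 + 0.051861 = 0.433747
Restricting to configurations with newsletter send present: 0.026704 + 0.051861 = 0.078565.
Hence the posterior is 0.078565/0.433747 ≈ 0.1811.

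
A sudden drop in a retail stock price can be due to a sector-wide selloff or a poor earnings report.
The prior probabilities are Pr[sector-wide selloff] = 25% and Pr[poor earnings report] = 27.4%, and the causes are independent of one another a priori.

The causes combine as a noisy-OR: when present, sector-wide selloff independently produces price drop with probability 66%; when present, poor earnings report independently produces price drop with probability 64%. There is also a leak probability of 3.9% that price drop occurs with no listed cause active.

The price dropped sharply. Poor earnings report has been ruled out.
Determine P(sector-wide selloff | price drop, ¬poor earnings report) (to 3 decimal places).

Under noisy-OR, P(price drop | causes) = 1 − (1−0.039)·∏(1−qᵢ) over the active causes.
Numerator (weight on configurations with sector-wide selloff): 0.67326·0.25 = 0.168315
Denominator P(price drop | ¬poor earnings report): 0.039·0.75 + 0.67326·0.25 = 0.197565
Posterior = 0.168315 / 0.197565 ≈ 0.852

P(sector-wide selloff | price drop, ¬poor earnings report) ≈ 0.852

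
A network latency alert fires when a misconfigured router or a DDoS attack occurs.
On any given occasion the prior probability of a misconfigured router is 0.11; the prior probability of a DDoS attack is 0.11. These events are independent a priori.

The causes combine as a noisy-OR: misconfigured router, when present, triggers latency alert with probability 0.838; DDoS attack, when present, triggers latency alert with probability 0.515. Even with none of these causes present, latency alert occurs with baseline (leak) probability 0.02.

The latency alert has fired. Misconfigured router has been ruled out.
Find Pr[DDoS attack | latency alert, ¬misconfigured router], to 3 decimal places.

Pr[DDoS attack | latency alert, ¬misconfigured router] ≈ 0.764

Under noisy-OR, P(latency alert | causes) = 1 − (1−0.02)·∏(1−qᵢ) over the active causes.
Enumerate both values of DDoS attack and weight by the priors:
  P(latency alert | ¬misconfigured router) = 0.02·0.89 + 0.5247·0.11
        = 0.017800 + 0.057717 = 0.075517
Configurations with DDoS attack contribute 0.057717, so
  P(DDoS attack | latency alert, ¬misconfigured router) = 0.057717 / 0.075517 ≈ 0.764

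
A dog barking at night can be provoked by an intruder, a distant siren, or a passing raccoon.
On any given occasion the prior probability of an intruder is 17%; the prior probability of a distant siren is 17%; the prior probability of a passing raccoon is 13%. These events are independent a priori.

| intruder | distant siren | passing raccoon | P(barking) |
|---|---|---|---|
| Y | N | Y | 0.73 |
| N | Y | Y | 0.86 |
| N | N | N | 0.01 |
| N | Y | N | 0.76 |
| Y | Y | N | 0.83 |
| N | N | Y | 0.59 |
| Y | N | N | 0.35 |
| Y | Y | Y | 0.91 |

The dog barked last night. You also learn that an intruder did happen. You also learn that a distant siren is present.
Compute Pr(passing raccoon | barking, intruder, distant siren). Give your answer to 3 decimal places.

Pr(passing raccoon | barking, intruder, distant siren) ≈ 0.141

P(barking | intruder, distant siren) = 0.83*0.87 + 0.91*0.13 = 0.722100 + 0.118300 = 0.840400
The passing raccoon-present share is 0.91*0.13 = 0.118300.
Hence the posterior is 0.118300/0.840400 ≈ 0.141.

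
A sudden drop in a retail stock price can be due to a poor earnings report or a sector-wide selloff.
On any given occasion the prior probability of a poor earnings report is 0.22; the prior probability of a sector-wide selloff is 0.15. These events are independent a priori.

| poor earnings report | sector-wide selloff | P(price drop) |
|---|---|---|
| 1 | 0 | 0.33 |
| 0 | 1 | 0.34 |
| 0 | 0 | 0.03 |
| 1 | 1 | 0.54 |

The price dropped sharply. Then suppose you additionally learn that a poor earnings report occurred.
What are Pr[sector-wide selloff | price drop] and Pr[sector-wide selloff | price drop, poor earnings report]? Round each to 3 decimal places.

Enumerate the 4 (poor earnings report, sector-wide selloff) configurations and weight by the priors:
  P(price drop) = 0.03*0.78*0.85 + 0.34*0.78*0.15 + 0.33*0.22*0.85 + 0.54*0.22*0.15
        = 0.019890 + 0.039780 + 0.061710 + 0.017820 = 0.139200
Configurations with sector-wide selloff contribute 0.057600, so
  P(sector-wide selloff | price drop) = 0.057600 / 0.139200 ≈ 0.414

With the extra evidence:
Enumerate both values of sector-wide selloff and weight by the priors:
  P(price drop | poor earnings report) = 0.33·0.85 + 0.54·0.15
        = 0.280500 + 0.081000 = 0.361500
The terms with sector-wide selloff present sum to 0.081000, so
  P(sector-wide selloff | price drop, poor earnings report) = 0.081000 / 0.361500 ≈ 0.224

Pr[sector-wide selloff | price drop] ≈ 0.414; Pr[sector-wide selloff | price drop, poor earnings report] ≈ 0.224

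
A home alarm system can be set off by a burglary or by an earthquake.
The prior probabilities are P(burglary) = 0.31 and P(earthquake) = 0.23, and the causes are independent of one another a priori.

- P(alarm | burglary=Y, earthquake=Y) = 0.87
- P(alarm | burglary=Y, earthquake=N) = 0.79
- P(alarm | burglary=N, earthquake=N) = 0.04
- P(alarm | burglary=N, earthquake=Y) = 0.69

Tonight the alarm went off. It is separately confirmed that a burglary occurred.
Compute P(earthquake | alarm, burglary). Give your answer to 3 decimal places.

Numerator (weight on configurations with earthquake): 0.87*0.23 = 0.200100
The normalizing constant is 0.79*0.77 + 0.87*0.23 = 0.808400
P(earthquake | alarm, burglary) = 0.200100/0.808400 ≈ 0.248

P(earthquake | alarm, burglary) ≈ 0.248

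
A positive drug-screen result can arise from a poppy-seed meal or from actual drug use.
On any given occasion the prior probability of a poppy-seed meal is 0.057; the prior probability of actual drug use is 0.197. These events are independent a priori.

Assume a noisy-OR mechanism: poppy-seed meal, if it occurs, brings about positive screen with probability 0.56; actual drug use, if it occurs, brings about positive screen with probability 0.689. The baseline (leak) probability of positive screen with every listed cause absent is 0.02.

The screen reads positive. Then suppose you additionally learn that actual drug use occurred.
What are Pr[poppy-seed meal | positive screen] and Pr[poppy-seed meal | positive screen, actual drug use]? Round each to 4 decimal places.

Pr[poppy-seed meal | positive screen] ≈ 0.1986; Pr[poppy-seed meal | positive screen, actual drug use] ≈ 0.0700

Under noisy-OR, P(positive screen | causes) = 1 − (1−0.02)·∏(1−qᵢ) over the active causes.
By total probability over the 4 (poppy-seed meal, actual drug use) configurations:
  P(positive screen) = 0.02*0.943*0.803 + 0.69522*0.943*0.197 + 0.5688*0.057*0.803 + 0.865897*0.057*0.197
        = 0.015145 + 0.129152 + 0.026035 + 0.009723 = 0.180055
The terms with poppy-seed meal present sum to 0.035758, so
  P(poppy-seed meal | positive screen) = 0.035758 / 0.180055 ≈ 0.1986

Now condition on the additional information:
By total probability over both values of poppy-seed meal:
  P(positive screen | actual drug use) = 0.69522*0.943 + 0.865897*0.057
        = 0.655592 + 0.049356 = 0.704948
The terms with poppy-seed meal present sum to 0.049356, so
  P(poppy-seed meal | positive screen, actual drug use) = 0.049356 / 0.704948 ≈ 0.0700
— actual drug use explains away the evidence for poppy-seed meal.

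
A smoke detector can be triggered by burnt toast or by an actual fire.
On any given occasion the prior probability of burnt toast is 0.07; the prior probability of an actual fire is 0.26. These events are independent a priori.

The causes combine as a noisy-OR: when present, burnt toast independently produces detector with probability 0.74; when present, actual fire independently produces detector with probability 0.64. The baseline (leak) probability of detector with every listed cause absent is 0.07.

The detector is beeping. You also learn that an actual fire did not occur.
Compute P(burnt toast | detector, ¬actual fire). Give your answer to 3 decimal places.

Under noisy-OR, P(detector | causes) = 1 − (1−0.07)·∏(1−qᵢ) over the active causes.
Enumerate both values of burnt toast and weight by the priors:
  P(detector | ¬actual fire) = 0.07×0.93 + 0.7582×0.07
        = 0.065100 + 0.053074 = 0.118174
Configurations with burnt toast contribute 0.053074, so
  P(burnt toast | detector, ¬actual fire) = 0.053074 / 0.118174 ≈ 0.449

P(burnt toast | detector, ¬actual fire) ≈ 0.449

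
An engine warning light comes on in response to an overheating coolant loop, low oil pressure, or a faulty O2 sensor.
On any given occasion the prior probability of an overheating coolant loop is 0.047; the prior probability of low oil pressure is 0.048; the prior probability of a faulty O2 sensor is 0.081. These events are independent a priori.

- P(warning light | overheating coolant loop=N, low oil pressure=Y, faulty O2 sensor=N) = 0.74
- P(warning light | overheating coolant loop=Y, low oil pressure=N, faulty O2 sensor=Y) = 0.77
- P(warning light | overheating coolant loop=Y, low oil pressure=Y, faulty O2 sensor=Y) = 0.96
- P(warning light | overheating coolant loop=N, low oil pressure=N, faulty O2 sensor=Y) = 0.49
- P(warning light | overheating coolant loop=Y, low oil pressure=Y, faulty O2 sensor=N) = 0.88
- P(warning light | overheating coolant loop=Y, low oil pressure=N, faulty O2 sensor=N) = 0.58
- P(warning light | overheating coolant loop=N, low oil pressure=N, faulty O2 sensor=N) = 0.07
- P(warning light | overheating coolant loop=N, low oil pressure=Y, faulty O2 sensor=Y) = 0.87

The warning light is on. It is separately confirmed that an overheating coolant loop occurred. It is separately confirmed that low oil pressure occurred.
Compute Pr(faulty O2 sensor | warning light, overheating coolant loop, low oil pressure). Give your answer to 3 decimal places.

Enumerate both values of faulty O2 sensor and weight by the priors:
  P(warning light | overheating coolant loop, low oil pressure) = 0.88·0.919 + 0.96·0.081
        = 0.808720 + 0.077760 = 0.886480
Keeping only the faulty O2 sensor-present terms gives 0.077760, so
  P(faulty O2 sensor | warning light, overheating coolant loop, low oil pressure) = 0.077760 / 0.886480 ≈ 0.088

Pr(faulty O2 sensor | warning light, overheating coolant loop, low oil pressure) ≈ 0.088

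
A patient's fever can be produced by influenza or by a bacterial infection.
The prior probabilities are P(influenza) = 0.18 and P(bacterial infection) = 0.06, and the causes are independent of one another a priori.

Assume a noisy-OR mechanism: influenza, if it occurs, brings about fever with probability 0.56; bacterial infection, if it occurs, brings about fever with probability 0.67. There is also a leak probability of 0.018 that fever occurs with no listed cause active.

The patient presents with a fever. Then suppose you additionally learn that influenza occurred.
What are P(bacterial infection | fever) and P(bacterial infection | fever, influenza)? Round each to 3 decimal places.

Under noisy-OR, P(fever | causes) = 1 − (1−0.018)·∏(1−qᵢ) over the active causes.
For the numerator, keep only bacterial infection=true terms: 0.033256 + 0.009260 = 0.042516
Normalizer over all consistent configurations: 0.018·0.82·0.94 + 0.67594·0.82·0.06 + 0.56792·0.18·0.94 + 0.857414·0.18·0.06 = 0.152482
P(bacterial infection | fever) = 0.042516/0.152482 ≈ 0.279

With the extra evidence:
Numerator (weight on configurations with bacterial infection): 0.857414·0.06 = 0.051445
The normalizing constant is 0.56792·0.94 + 0.857414·0.06 = 0.585290
Posterior = 0.051445 / 0.585290 ≈ 0.088
This is intercausal reasoning (explaining away): once influenza accounts for the fever, bacterial infection becomes less likely.

P(bacterial infection | fever) ≈ 0.279; P(bacterial infection | fever, influenza) ≈ 0.088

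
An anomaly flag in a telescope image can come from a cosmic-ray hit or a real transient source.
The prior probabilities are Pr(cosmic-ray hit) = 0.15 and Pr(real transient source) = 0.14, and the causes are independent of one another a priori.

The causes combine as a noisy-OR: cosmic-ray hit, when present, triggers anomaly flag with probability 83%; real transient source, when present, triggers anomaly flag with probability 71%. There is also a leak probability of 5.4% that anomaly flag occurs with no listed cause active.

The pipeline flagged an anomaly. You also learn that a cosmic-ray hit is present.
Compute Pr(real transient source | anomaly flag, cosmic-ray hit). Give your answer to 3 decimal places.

Under noisy-OR, P(anomaly flag | causes) = 1 − (1−0.054)·∏(1−qᵢ) over the active causes.
Weight on real transient source=true, given the evidence: 0.953362*0.14 = 0.133471
The normalizing constant is 0.83918*0.86 + 0.953362*0.14 = 0.855166
P(real transient source | anomaly flag, cosmic-ray hit) = 0.133471/0.855166 ≈ 0.156

Pr(real transient source | anomaly flag, cosmic-ray hit) ≈ 0.156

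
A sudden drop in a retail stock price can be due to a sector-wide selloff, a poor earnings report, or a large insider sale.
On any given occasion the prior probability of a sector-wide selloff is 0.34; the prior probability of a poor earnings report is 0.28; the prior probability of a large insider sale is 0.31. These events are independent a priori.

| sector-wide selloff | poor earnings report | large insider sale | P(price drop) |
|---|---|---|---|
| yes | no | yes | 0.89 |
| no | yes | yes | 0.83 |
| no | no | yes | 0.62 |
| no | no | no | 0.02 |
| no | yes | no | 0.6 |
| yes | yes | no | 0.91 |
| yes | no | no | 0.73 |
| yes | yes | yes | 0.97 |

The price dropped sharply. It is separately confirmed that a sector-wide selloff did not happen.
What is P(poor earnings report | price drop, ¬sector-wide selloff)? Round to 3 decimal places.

Numerator (weight on configurations with poor earnings report): 0.115920 + 0.072044 = 0.187964
The normalizing constant is 0.02×0.72×0.69 + 0.62×0.72×0.31 + 0.6×0.28×0.69 + 0.83×0.28×0.31 = 0.336284
Posterior = 0.187964 / 0.336284 ≈ 0.559

P(poor earnings report | price drop, ¬sector-wide selloff) ≈ 0.559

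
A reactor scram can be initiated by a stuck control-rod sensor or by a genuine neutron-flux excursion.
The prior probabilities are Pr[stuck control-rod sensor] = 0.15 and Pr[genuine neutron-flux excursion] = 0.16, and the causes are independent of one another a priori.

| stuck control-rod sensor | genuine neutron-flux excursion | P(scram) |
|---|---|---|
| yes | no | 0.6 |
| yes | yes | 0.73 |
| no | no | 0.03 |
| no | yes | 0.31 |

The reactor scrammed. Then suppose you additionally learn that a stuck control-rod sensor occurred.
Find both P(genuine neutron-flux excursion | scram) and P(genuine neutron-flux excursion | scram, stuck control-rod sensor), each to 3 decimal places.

For the numerator, keep only genuine neutron-flux excursion=true terms: 0.042160 + 0.017520 = 0.059680
Denominator P(scram): 0.03·0.85·0.84 + 0.31·0.85·0.16 + 0.6·0.15·0.84 + 0.73·0.15·0.16 = 0.156700
P(genuine neutron-flux excursion | scram) = 0.059680/0.156700 ≈ 0.381

Now also conditioning on stuck control-rod sensor=true:
Enumerate both values of genuine neutron-flux excursion and weight by the priors:
  P(scram | stuck control-rod sensor) = 0.6*0.84 + 0.73*0.16
        = 0.504000 + 0.116800 = 0.620800
The terms with genuine neutron-flux excursion present sum to 0.116800, so
  P(genuine neutron-flux excursion | scram, stuck control-rod sensor) = 0.116800 / 0.620800 ≈ 0.188
— stuck control-rod sensor explains away the evidence for genuine neutron-flux excursion.

P(genuine neutron-flux excursion | scram) ≈ 0.381; P(genuine neutron-flux excursion | scram, stuck control-rod sensor) ≈ 0.188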